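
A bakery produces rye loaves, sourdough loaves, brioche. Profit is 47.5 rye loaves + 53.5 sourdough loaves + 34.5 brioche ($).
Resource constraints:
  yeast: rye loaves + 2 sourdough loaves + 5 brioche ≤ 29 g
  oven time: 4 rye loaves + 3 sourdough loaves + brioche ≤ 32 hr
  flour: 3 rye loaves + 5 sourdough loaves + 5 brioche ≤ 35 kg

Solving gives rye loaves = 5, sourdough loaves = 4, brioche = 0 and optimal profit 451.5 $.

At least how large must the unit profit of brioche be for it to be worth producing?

39.5

Check each constraint at x*: yeast 13/29 (slack 16); oven time 32/32 (tight); flour 35/35 (tight).
Since yeast is not tight, its dual is 0.
Dual feasibility on the basic columns requires 4·y_oven time + 3·y_flour = 47.5, 3·y_oven time + 5·y_flour = 53.5.
Solving: y_oven time = 7, y_flour = 6.5.
brioche enters the basis when its profit ≥ yᵀa₃ = 7·1 + 6.5·5 = 39.5.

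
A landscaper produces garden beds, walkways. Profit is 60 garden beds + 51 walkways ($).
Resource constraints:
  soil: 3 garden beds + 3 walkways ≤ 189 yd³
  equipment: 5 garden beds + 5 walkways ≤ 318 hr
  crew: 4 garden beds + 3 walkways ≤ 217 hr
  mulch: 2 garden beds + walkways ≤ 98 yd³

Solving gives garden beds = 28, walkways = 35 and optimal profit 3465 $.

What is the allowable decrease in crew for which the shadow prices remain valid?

28

Binding constraints: soil, crew. The basis is B = [[3,3],[4,3]] with det -3.
Per unit decrease in crew, x* moves by d = (-1, 1).
The basis stays optimal until garden beds reaches 0; allowable decrease = 28 hr.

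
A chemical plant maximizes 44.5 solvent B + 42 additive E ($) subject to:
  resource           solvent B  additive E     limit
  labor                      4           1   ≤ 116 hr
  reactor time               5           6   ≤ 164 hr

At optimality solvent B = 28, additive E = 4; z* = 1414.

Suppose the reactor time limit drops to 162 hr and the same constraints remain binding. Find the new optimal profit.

Both labor and reactor time are binding at x*.
Dual feasibility on the basic columns requires 4·y_labor + 5·y_reactor time = 44.5, 1·y_labor + 6·y_reactor time = 42.
Solving: y_labor = 3, y_reactor time = 6.5.
Δz = y_reactor time·Δb = 6.5 × (-2) = -13, so new z* = 1414 − 13 = 1401.

1401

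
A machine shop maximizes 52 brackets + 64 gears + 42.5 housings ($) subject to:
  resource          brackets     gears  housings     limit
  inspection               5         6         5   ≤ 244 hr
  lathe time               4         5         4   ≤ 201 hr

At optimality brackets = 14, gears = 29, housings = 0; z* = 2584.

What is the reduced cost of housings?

-9.5

Both inspection and lathe time are binding at x*.
From A_Bᵀ y = c: 5·y_inspection + 4·y_lathe time = 52; 6·y_inspection + 5·y_lathe time = 64.
→ y_inspection = 4 and y_lathe time = 8.
Reduced cost of housings: c₃ − yᵀa₃ = 42.5 − (4·5 + 8·4) = 42.5 − 52 = -9.5.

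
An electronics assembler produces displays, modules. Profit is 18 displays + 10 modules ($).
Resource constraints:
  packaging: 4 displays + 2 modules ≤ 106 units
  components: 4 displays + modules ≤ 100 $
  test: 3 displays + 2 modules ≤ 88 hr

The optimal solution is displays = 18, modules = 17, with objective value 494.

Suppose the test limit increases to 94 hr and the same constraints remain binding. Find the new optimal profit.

506

Check each constraint at x*: packaging 106/106 (tight); components 89/100 (slack 11); test 88/88 (tight).
Slack constraints have shadow price 0 (complementary slackness).
The binding rows give the dual system: 4·y_packaging + 3·y_test = 18 and 2·y_packaging + 2·y_test = 10.
Solving: y_packaging = 3, y_test = 2.
Δz = y_test·Δb = 2 × (6) = 12, so new z* = 494 + 12 = 506.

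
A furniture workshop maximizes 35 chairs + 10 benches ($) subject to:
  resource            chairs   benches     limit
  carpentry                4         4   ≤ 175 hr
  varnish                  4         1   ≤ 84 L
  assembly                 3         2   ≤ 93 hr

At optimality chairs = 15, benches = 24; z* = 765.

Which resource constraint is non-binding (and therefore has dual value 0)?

carpentry

carpentry: 156/175 (slack 19)
varnish: 84/84 (binding)
assembly: 93/93 (binding)
By complementary slackness, a constraint with positive slack has shadow price 0 → carpentry.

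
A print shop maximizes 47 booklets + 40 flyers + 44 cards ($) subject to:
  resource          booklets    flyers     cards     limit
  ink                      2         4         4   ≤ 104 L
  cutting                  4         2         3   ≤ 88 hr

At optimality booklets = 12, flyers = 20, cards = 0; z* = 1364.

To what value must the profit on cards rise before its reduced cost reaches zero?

49

Check each constraint at x*: ink 104/104 (tight); cutting 88/88 (tight).
The binding rows give the dual system: 2·y_ink + 4·y_cutting = 47 and 4·y_ink + 2·y_cutting = 40.
Solving: y_ink = 5.5, y_cutting = 9.
cards enters the basis when its profit ≥ yᵀa₃ = 5.5·4 + 9·3 = 49.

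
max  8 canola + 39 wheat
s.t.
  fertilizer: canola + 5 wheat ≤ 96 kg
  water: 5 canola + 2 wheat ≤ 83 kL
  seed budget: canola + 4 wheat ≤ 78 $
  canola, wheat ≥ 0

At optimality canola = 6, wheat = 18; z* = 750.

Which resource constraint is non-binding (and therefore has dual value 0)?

water

fertilizer: 96/96 (binding)
water: 66/83 (slack 17)
seed budget: 78/78 (binding)
By complementary slackness, a constraint with positive slack has shadow price 0 → water.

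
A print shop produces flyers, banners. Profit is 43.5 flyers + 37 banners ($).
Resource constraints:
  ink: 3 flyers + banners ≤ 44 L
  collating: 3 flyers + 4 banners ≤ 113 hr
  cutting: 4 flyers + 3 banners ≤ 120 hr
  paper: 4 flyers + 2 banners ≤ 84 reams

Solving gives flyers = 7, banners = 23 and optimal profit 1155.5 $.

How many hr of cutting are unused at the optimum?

cutting used = 4·7 + 3·23 = 97; slack = 120 − 97 = 23.

23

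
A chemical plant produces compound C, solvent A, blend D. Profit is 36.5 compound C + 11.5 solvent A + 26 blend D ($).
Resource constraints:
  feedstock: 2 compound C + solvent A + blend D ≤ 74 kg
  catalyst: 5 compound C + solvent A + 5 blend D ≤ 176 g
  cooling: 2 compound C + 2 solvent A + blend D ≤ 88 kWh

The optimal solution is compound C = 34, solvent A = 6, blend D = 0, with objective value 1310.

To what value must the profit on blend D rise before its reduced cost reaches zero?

Check each constraint at x*: feedstock 74/74 (tight); catalyst 176/176 (tight); cooling 80/88 (slack 8).
Slack constraints have shadow price 0 (complementary slackness).
The binding rows give the dual system: 2·y_feedstock + 5·y_catalyst = 36.5 and 1·y_feedstock + 1·y_catalyst = 11.5.
Solving: y_feedstock = 7, y_catalyst = 4.5.
blend D enters the basis when its profit ≥ yᵀa₃ = 7·1 + 4.5·5 = 29.5.

29.5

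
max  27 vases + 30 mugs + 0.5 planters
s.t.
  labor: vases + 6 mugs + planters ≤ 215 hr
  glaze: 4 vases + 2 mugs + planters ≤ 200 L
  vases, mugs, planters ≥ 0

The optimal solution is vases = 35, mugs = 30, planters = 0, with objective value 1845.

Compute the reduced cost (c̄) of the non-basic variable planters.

-8.5

At the optimum: labor uses 215 of 215 (binding); glaze uses 200 of 200 (binding).
The binding rows give the dual system: 1·y_labor + 4·y_glaze = 27 and 6·y_labor + 2·y_glaze = 30.
This yields shadow prices y_labor = 3, y_glaze = 6.
Reduced cost of planters: c₃ − yᵀa₃ = 0.5 − (3·1 + 6·1) = 0.5 − 9 = -8.5.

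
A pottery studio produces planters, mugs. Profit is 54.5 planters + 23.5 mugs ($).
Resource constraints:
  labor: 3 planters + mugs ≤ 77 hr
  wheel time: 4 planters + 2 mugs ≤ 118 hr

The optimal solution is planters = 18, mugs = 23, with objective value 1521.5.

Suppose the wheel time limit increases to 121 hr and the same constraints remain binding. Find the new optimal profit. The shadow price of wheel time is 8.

1545.5

Δb = 3, so new z* = 1521.5 + (8)·(3) = 1521.5 + 24 = 1545.5.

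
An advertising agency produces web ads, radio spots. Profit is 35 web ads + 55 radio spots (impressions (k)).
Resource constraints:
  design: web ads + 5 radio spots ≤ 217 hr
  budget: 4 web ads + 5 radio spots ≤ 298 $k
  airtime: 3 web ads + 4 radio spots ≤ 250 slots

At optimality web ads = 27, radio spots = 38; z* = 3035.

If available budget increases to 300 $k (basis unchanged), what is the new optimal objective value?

3051

Check each constraint at x*: design 217/217 (tight); budget 298/298 (tight); airtime 233/250 (slack 17).
Slack constraints have shadow price 0 (complementary slackness).
From A_Bᵀ y = c: 1·y_design + 4·y_budget = 35; 5·y_design + 5·y_budget = 55.
→ y_design = 3 and y_budget = 8.
Δz = y_budget·Δb = 8 × (2) = 16, so new z* = 3035 + 16 = 3051.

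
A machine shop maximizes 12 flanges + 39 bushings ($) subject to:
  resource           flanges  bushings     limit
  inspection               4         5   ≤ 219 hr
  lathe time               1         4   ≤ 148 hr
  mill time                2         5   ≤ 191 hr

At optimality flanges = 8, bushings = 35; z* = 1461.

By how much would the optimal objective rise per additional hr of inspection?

0

At the optimum: inspection uses 207 of 219 (slack = 12); lathe time uses 148 of 148 (binding); mill time uses 191 of 191 (binding).
Since inspection is not tight, its dual is 0.
From A_Bᵀ y = c: 1·y_lathe time + 2·y_mill time = 12; 4·y_lathe time + 5·y_mill time = 39.
Solving: y_lathe time = 6, y_mill time = 3.
Shadow price of inspection = 0.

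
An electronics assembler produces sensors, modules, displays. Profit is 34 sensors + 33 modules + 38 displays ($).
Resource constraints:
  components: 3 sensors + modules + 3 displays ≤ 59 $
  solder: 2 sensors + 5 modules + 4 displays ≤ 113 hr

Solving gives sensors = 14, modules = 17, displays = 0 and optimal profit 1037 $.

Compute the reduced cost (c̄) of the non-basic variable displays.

-6

Check each constraint at x*: components 59/59 (tight); solder 113/113 (tight).
Dual feasibility on the basic columns requires 3·y_components + 2·y_solder = 34, 1·y_components + 5·y_solder = 33.
Solving: y_components = 8, y_solder = 5.
Reduced cost of displays: c₃ − yᵀa₃ = 38 − (8·3 + 5·4) = 38 − 44 = -6.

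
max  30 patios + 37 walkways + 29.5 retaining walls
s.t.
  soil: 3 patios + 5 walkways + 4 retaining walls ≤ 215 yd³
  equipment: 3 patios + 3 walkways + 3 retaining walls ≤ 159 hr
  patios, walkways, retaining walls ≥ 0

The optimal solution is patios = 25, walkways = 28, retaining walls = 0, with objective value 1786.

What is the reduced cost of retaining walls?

-4

Both soil and equipment are binding at x*.
Dual feasibility on the basic columns requires 3·y_soil + 3·y_equipment = 30, 5·y_soil + 3·y_equipment = 37.
Solving: y_soil = 3.5, y_equipment = 6.5.
Reduced cost of retaining walls: c₃ − yᵀa₃ = 29.5 − (3.5·4 + 6.5·3) = 29.5 − 33.5 = -4.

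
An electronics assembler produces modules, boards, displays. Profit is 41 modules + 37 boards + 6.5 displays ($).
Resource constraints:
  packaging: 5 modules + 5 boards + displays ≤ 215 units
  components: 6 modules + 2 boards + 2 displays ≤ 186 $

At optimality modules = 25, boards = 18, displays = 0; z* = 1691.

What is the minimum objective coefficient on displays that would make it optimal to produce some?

9

Check each constraint at x*: packaging 215/215 (tight); components 186/186 (tight).
Dual feasibility on the basic columns requires 5·y_packaging + 6·y_components = 41, 5·y_packaging + 2·y_components = 37.
→ y_packaging = 7 and y_components = 1.
displays enters the basis when its profit ≥ yᵀa₃ = 7·1 + 1·2 = 9.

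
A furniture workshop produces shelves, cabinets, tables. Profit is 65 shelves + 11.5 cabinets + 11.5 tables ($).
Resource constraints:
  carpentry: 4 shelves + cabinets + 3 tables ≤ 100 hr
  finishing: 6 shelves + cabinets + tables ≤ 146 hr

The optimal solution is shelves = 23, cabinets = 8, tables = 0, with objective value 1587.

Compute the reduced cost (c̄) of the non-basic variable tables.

Both carpentry and finishing are binding at x*.
Dual feasibility on the basic columns requires 4·y_carpentry + 6·y_finishing = 65, 1·y_carpentry + 1·y_finishing = 11.5.
This yields shadow prices y_carpentry = 2, y_finishing = 9.5.
Reduced cost of tables: c₃ − yᵀa₃ = 11.5 − (2·3 + 9.5·1) = 11.5 − 15.5 = -4.

-4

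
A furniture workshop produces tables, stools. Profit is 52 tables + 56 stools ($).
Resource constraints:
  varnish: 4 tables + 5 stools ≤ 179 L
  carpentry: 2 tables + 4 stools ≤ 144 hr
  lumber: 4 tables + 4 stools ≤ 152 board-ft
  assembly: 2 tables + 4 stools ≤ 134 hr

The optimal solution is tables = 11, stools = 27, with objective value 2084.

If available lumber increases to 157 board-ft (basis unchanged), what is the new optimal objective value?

2129

Binding: varnish and lumber. Non-binding: carpentry (14 unused), assembly (4 unused).
Slack constraints have shadow price 0 (complementary slackness).
Dual feasibility on the basic columns requires 4·y_varnish + 4·y_lumber = 52, 5·y_varnish + 4·y_lumber = 56.
This yields shadow prices y_varnish = 4, y_lumber = 9.
Δz = y_lumber·Δb = 9 × (5) = 45, so new z* = 2084 + 45 = 2129.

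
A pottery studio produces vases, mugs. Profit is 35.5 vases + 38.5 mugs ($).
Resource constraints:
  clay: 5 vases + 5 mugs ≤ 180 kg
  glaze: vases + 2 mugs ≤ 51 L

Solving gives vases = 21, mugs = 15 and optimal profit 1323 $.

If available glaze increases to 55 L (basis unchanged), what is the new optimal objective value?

Check each constraint at x*: clay 180/180 (tight); glaze 51/51 (tight).
From A_Bᵀ y = c: 5·y_clay + 1·y_glaze = 35.5; 5·y_clay + 2·y_glaze = 38.5.
Solving: y_clay = 6.5, y_glaze = 3.
Δz = y_glaze·Δb = 3 × (4) = 12, so new z* = 1323 + 12 = 1335.

1335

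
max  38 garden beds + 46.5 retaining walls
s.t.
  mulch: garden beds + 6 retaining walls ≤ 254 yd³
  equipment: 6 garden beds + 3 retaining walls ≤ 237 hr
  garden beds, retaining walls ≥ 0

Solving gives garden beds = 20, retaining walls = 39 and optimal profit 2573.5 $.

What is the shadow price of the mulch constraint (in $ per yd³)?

Both mulch and equipment are binding at x*.
Dual feasibility on the basic columns requires 1·y_mulch + 6·y_equipment = 38, 6·y_mulch + 3·y_equipment = 46.5.
Solving: y_mulch = 5, y_equipment = 5.5.
Shadow price of mulch = 5.

5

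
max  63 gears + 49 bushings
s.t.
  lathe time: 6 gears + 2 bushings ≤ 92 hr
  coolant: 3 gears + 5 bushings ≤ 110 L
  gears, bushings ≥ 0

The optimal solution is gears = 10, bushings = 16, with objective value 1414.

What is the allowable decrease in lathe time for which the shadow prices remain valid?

Binding constraints: lathe time, coolant. The basis is B = [[6,2],[3,5]] with det 24.
Per unit decrease in lathe time, x* moves by d = (-0.2083, 0.125).
The basis stays optimal until gears reaches 0; allowable decrease = 48 hr.

48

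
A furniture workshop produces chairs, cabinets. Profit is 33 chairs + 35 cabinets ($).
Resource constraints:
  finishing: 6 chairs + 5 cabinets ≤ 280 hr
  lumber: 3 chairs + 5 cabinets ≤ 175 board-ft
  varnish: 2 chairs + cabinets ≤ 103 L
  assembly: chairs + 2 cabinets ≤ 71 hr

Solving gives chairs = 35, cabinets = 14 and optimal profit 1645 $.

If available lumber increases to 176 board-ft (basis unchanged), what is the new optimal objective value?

Binding: finishing and lumber. Non-binding: varnish (19 unused), assembly (8 unused).
Since varnish, assembly are not tight, their duals are 0.
Dual feasibility on the basic columns requires 6·y_finishing + 3·y_lumber = 33, 5·y_finishing + 5·y_lumber = 35.
Solving: y_finishing = 4, y_lumber = 3.
Δz = y_lumber·Δb = 3 × (1) = 3, so new z* = 1645 + 3 = 1648.

1648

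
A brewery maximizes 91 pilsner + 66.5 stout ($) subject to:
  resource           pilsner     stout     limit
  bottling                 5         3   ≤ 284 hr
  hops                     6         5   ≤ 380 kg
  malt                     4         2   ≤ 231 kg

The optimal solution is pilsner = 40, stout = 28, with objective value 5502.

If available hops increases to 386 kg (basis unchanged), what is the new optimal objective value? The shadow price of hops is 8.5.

Δb = 6, so new z* = 5502 + (8.5)·(6) = 5502 + 51 = 5553.

5553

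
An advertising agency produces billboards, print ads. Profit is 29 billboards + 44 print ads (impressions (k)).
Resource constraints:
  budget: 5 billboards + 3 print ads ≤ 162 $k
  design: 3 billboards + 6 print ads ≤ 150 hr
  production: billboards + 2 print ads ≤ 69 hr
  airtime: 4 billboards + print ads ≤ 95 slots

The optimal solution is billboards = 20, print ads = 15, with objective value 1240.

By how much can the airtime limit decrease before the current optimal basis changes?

Binding constraints: design, airtime. The basis is B = [[3,6],[4,1]] with det -21.
Per unit decrease in airtime, x* moves by d = (-0.2857, 0.1429).
The basis stays optimal until billboards reaches 0; allowable decrease = 70 slots.

70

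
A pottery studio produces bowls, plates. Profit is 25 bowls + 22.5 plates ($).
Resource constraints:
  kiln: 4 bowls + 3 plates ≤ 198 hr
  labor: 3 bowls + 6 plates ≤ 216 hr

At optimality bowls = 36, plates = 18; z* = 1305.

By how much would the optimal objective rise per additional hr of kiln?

Check each constraint at x*: kiln 198/198 (tight); labor 216/216 (tight).
Dual feasibility on the basic columns requires 4·y_kiln + 3·y_labor = 25, 3·y_kiln + 6·y_labor = 22.5.
→ y_kiln = 5.5 and y_labor = 1.
Shadow price of kiln = 5.5.

5.5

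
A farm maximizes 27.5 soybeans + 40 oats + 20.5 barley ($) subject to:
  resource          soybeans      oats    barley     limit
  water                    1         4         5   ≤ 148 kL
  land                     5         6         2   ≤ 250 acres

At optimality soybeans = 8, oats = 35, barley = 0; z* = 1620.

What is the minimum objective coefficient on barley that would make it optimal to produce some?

Both water and land are binding at x*.
Dual feasibility on the basic columns requires 1·y_water + 5·y_land = 27.5, 4·y_water + 6·y_land = 40.
→ y_water = 2.5 and y_land = 5.
barley enters the basis when its profit ≥ yᵀa₃ = 2.5·5 + 5·2 = 22.5.

22.5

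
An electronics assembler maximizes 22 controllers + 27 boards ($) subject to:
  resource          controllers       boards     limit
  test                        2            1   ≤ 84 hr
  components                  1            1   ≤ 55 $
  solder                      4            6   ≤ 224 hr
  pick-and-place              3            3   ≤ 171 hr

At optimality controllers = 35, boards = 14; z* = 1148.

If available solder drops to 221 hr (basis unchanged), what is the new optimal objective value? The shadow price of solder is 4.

Δb = -3, so new z* = 1148 + (4)·(-3) = 1148 − 12 = 1136.

1136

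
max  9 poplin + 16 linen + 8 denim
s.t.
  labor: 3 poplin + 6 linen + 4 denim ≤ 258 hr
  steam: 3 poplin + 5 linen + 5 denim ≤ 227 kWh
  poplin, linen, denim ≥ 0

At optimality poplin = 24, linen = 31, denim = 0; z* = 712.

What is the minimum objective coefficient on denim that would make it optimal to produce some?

Both labor and steam are binding at x*.
The binding rows give the dual system: 3·y_labor + 3·y_steam = 9 and 6·y_labor + 5·y_steam = 16.
→ y_labor = 1 and y_steam = 2.
denim enters the basis when its profit ≥ yᵀa₃ = 1·4 + 2·5 = 14.

14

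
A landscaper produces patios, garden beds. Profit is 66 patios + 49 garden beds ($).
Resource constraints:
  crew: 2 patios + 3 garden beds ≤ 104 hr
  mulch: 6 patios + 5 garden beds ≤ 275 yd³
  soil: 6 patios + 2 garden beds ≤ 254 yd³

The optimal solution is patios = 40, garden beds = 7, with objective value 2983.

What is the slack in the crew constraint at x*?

3

crew used = 2·40 + 3·7 = 101; slack = 104 − 101 = 3.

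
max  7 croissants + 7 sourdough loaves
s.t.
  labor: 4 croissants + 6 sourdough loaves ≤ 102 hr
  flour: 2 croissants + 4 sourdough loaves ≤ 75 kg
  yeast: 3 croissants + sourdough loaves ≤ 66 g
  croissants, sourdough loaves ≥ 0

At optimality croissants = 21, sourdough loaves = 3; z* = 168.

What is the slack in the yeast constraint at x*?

0

yeast used = 3·21 + 1·3 = 66; slack = 66 − 66 = 0.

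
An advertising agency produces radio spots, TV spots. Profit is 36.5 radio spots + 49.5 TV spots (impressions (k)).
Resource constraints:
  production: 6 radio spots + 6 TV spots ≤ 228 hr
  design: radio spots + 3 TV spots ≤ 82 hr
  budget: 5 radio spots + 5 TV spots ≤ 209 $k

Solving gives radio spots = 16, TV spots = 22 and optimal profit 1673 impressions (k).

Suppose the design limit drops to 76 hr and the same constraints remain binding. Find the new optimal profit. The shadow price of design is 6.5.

Δb = -6, so new z* = 1673 + (6.5)·(-6) = 1673 − 39 = 1634.

1634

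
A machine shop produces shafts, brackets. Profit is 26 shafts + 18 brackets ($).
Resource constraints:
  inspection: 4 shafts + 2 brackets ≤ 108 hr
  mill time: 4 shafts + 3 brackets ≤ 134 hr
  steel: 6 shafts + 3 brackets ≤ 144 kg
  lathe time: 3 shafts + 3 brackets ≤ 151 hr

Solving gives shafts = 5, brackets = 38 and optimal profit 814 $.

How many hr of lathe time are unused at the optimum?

lathe time used = 3·5 + 3·38 = 129; slack = 151 − 129 = 22.

22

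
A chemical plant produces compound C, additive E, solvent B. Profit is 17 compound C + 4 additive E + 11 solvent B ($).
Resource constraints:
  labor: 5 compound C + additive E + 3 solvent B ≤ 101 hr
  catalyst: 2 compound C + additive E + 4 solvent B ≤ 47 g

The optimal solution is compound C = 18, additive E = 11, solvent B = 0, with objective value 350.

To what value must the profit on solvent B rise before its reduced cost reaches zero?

13

At the optimum: labor uses 101 of 101 (binding); catalyst uses 47 of 47 (binding).
Dual feasibility on the basic columns requires 5·y_labor + 2·y_catalyst = 17, 1·y_labor + 1·y_catalyst = 4.
Solving: y_labor = 3, y_catalyst = 1.
solvent B enters the basis when its profit ≥ yᵀa₃ = 3·3 + 1·4 = 13.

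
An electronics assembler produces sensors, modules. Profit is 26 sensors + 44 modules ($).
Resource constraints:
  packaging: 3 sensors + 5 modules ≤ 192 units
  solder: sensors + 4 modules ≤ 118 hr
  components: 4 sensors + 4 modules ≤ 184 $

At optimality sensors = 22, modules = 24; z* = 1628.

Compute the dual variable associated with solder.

6

Binding: solder and components. Non-binding: packaging (6 unused).
Since packaging is not tight, its dual is 0.
From A_Bᵀ y = c: 1·y_solder + 4·y_components = 26; 4·y_solder + 4·y_components = 44.
This yields shadow prices y_solder = 6, y_components = 5.
Shadow price of solder = 6.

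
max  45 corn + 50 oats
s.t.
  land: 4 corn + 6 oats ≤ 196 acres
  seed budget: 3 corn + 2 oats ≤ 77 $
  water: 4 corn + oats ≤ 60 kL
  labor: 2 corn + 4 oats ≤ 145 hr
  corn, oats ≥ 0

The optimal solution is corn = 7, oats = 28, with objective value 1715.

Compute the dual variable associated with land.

6

Binding: land and seed budget. Non-binding: water (4 unused), labor (19 unused).
Slack constraints have shadow price 0 (complementary slackness).
From A_Bᵀ y = c: 4·y_land + 3·y_seed budget = 45; 6·y_land + 2·y_seed budget = 50.
This yields shadow prices y_land = 6, y_seed budget = 7.
Shadow price of land = 6.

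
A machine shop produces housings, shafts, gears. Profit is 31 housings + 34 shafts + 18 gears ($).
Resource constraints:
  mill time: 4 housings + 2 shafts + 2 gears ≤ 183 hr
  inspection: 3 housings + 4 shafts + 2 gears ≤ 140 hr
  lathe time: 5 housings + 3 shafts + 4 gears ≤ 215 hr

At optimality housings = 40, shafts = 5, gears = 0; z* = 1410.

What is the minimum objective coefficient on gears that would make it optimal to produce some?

At the optimum: mill time uses 170 of 183 (slack = 13); inspection uses 140 of 140 (binding); lathe time uses 215 of 215 (binding).
Slack constraints have shadow price 0 (complementary slackness).
Dual feasibility on the basic columns requires 3·y_inspection + 5·y_lathe time = 31, 4·y_inspection + 3·y_lathe time = 34.
Solving: y_inspection = 7, y_lathe time = 2.
gears enters the basis when its profit ≥ yᵀa₃ = 7·2 + 2·4 = 22.

22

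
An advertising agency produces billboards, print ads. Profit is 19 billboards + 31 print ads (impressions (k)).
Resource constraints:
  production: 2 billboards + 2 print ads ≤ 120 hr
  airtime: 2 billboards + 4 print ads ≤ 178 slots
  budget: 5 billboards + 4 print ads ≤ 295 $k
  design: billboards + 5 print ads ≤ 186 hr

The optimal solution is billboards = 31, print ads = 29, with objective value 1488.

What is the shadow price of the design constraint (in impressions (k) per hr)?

Binding: production and airtime. Non-binding: budget (24 unused), design (10 unused).
Slack constraints have shadow price 0 (complementary slackness).
The binding rows give the dual system: 2·y_production + 2·y_airtime = 19 and 2·y_production + 4·y_airtime = 31.
This yields shadow prices y_production = 3.5, y_airtime = 6.
Shadow price of design = 0.

0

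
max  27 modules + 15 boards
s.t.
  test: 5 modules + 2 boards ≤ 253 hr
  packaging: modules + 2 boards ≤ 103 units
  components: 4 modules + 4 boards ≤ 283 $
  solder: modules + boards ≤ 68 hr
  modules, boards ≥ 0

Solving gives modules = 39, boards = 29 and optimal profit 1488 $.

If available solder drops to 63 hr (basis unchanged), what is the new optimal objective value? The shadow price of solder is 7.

Δb = -5, so new z* = 1488 + (7)·(-5) = 1488 − 35 = 1453.

1453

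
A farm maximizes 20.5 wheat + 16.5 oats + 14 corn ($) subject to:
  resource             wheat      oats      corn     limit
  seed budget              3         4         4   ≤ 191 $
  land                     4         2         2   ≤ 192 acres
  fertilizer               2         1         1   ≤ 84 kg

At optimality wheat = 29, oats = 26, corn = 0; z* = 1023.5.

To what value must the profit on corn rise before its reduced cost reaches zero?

16.5

Binding: seed budget and fertilizer. Non-binding: land (24 unused).
Slack constraints have shadow price 0 (complementary slackness).
The binding rows give the dual system: 3·y_seed budget + 2·y_fertilizer = 20.5 and 4·y_seed budget + 1·y_fertilizer = 16.5.
This yields shadow prices y_seed budget = 2.5, y_fertilizer = 6.5.
corn enters the basis when its profit ≥ yᵀa₃ = 2.5·4 + 6.5·1 = 16.5.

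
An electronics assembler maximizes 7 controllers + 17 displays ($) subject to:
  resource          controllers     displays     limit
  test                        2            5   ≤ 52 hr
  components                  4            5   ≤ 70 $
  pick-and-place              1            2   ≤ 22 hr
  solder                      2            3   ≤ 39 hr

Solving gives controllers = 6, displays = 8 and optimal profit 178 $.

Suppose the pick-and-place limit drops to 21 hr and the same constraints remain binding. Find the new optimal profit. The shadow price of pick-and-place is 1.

Δb = -1, so new z* = 178 + (1)·(-1) = 178 − 1 = 177.

177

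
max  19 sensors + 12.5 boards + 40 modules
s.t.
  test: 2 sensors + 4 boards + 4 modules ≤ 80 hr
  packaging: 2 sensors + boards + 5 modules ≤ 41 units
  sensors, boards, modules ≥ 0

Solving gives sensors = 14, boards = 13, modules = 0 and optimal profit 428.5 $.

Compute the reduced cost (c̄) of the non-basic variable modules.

Check each constraint at x*: test 80/80 (tight); packaging 41/41 (tight).
The binding rows give the dual system: 2·y_test + 2·y_packaging = 19 and 4·y_test + 1·y_packaging = 12.5.
Solving: y_test = 1, y_packaging = 8.5.
Reduced cost of modules: c₃ − yᵀa₃ = 40 − (1·4 + 8.5·5) = 40 − 46.5 = -6.5.

-6.5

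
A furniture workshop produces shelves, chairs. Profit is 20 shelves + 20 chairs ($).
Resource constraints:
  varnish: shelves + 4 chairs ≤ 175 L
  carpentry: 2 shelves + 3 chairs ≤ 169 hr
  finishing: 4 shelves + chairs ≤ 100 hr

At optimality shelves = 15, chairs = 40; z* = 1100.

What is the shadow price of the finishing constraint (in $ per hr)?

At the optimum: varnish uses 175 of 175 (binding); carpentry uses 150 of 169 (slack = 19); finishing uses 100 of 100 (binding).
Slack constraints have shadow price 0 (complementary slackness).
From A_Bᵀ y = c: 1·y_varnish + 4·y_finishing = 20; 4·y_varnish + 1·y_finishing = 20.
→ y_varnish = 4 and y_finishing = 4.
Shadow price of finishing = 4.

4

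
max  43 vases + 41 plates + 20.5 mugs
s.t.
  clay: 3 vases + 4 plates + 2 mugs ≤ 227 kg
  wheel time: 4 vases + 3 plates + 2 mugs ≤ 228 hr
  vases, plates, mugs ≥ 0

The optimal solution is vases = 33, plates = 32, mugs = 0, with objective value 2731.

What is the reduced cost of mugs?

-3.5

Both clay and wheel time are binding at x*.
Dual feasibility on the basic columns requires 3·y_clay + 4·y_wheel time = 43, 4·y_clay + 3·y_wheel time = 41.
→ y_clay = 5 and y_wheel time = 7.
Reduced cost of mugs: c₃ − yᵀa₃ = 20.5 − (5·2 + 7·2) = 20.5 − 24 = -3.5.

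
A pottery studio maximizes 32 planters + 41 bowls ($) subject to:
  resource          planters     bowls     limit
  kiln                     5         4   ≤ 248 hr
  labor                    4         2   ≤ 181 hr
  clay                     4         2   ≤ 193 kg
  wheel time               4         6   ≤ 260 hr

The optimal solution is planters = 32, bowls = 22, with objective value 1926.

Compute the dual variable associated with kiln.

2

Check each constraint at x*: kiln 248/248 (tight); labor 172/181 (slack 9); clay 172/193 (slack 21); wheel time 260/260 (tight).
Slack constraints have shadow price 0 (complementary slackness).
From A_Bᵀ y = c: 5·y_kiln + 4·y_wheel time = 32; 4·y_kiln + 6·y_wheel time = 41.
This yields shadow prices y_kiln = 2, y_wheel time = 5.5.
Shadow price of kiln = 2.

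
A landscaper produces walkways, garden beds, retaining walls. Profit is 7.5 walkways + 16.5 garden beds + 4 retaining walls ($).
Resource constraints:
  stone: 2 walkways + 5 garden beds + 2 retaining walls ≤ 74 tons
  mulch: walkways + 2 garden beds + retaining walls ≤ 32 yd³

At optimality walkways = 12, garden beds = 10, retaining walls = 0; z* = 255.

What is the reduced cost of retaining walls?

-3.5

At the optimum: stone uses 74 of 74 (binding); mulch uses 32 of 32 (binding).
From A_Bᵀ y = c: 2·y_stone + 1·y_mulch = 7.5; 5·y_stone + 2·y_mulch = 16.5.
This yields shadow prices y_stone = 1.5, y_mulch = 4.5.
Reduced cost of retaining walls: c₃ − yᵀa₃ = 4 − (1.5·2 + 4.5·1) = 4 − 7.5 = -3.5.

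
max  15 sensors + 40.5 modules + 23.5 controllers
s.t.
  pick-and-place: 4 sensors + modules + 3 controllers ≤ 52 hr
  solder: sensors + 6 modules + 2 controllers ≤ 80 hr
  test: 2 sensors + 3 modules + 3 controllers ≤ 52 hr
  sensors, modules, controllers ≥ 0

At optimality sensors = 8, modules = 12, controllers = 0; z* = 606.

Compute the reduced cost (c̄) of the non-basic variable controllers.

-1

Check each constraint at x*: pick-and-place 44/52 (slack 8); solder 80/80 (tight); test 52/52 (tight).
Since pick-and-place is not tight, its dual is 0.
The binding rows give the dual system: 1·y_solder + 2·y_test = 15 and 6·y_solder + 3·y_test = 40.5.
→ y_solder = 4 and y_test = 5.5.
Reduced cost of controllers: c₃ − yᵀa₃ = 23.5 − (4·2 + 5.5·3) = 23.5 − 24.5 = -1.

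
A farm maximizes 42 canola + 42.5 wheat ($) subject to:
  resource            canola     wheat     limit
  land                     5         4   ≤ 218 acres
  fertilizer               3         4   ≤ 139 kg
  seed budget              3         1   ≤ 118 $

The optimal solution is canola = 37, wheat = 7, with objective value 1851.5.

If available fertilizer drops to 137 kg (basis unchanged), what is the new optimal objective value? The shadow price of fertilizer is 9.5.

Δb = -2, so new z* = 1851.5 + (9.5)·(-2) = 1851.5 − 19 = 1832.5.

1832.5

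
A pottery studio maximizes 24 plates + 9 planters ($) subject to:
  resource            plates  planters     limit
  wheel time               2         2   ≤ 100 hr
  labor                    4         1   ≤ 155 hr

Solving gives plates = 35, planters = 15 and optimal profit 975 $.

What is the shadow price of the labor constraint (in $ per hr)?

Both wheel time and labor are binding at x*.
The binding rows give the dual system: 2·y_wheel time + 4·y_labor = 24 and 2·y_wheel time + 1·y_labor = 9.
Solving: y_wheel time = 2, y_labor = 5.
Shadow price of labor = 5.

5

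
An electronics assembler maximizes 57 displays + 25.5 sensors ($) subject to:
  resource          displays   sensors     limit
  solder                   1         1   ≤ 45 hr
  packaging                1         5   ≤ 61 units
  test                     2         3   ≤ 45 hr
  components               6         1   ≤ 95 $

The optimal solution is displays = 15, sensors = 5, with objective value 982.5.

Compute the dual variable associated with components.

7.5

Check each constraint at x*: solder 20/45 (slack 25); packaging 40/61 (slack 21); test 45/45 (tight); components 95/95 (tight).
Since solder, packaging are not tight, their duals are 0.
From A_Bᵀ y = c: 2·y_test + 6·y_components = 57; 3·y_test + 1·y_components = 25.5.
This yields shadow prices y_test = 6, y_components = 7.5.
Shadow price of components = 7.5.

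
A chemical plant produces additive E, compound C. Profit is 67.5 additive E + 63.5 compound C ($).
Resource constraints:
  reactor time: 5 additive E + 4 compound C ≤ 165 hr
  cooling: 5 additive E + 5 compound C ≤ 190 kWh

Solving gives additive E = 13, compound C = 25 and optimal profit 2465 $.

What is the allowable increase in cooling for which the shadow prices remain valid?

16.25

Binding constraints: reactor time, cooling. The basis is B = [[5,4],[5,5]] with det 5.
Per unit increase in cooling, x* moves by d = (-0.8, 1).
The basis stays optimal until additive E reaches 0; allowable increase = 16.25 kWh.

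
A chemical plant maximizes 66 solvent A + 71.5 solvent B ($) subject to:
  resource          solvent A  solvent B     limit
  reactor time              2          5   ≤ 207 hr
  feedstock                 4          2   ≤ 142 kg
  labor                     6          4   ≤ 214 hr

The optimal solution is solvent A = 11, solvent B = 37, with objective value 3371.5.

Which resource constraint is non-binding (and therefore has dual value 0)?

feedstock

reactor time: 207/207 (binding)
feedstock: 118/142 (slack 24)
labor: 214/214 (binding)
By complementary slackness, a constraint with positive slack has shadow price 0 → feedstock.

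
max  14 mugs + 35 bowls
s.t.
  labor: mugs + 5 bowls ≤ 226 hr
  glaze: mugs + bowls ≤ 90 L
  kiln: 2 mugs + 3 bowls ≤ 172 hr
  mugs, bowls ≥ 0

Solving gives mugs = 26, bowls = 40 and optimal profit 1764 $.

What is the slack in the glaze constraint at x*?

glaze used = 1·26 + 1·40 = 66; slack = 90 − 66 = 24.

24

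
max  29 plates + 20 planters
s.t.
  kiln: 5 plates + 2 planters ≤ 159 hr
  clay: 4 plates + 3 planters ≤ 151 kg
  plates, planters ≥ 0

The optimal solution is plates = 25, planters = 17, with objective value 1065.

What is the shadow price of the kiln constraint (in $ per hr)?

Both kiln and clay are binding at x*.
From A_Bᵀ y = c: 5·y_kiln + 4·y_clay = 29; 2·y_kiln + 3·y_clay = 20.
Solving: y_kiln = 1, y_clay = 6.
Shadow price of kiln = 1.

1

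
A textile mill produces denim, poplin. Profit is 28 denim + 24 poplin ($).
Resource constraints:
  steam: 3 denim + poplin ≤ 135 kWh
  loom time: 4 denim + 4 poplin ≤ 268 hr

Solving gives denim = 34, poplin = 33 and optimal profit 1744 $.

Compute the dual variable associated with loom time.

At the optimum: steam uses 135 of 135 (binding); loom time uses 268 of 268 (binding).
The binding rows give the dual system: 3·y_steam + 4·y_loom time = 28 and 1·y_steam + 4·y_loom time = 24.
This yields shadow prices y_steam = 2, y_loom time = 5.5.
Shadow price of loom time = 5.5.

5.5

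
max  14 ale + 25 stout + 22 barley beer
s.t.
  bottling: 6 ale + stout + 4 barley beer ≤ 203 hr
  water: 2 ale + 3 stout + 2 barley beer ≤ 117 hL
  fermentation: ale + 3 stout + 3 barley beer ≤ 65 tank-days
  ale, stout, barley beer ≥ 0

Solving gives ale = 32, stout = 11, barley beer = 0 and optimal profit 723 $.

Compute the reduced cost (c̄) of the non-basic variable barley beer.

-6

Check each constraint at x*: bottling 203/203 (tight); water 97/117 (slack 20); fermentation 65/65 (tight).
By complementary slackness, y = 0 for the non-binding constraint.
Dual feasibility on the basic columns requires 6·y_bottling + 1·y_fermentation = 14, 1·y_bottling + 3·y_fermentation = 25.
This yields shadow prices y_bottling = 1, y_fermentation = 8.
Reduced cost of barley beer: c₃ − yᵀa₃ = 22 − (1·4 + 8·3) = 22 − 28 = -6.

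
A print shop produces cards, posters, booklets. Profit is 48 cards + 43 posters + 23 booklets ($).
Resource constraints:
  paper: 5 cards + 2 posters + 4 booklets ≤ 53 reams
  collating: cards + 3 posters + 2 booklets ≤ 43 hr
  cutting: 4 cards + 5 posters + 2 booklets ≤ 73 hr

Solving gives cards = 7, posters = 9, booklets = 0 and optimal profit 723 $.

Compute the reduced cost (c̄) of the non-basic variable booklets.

Binding: paper and cutting. Non-binding: collating (9 unused).
By complementary slackness, y = 0 for the non-binding constraint.
Dual feasibility on the basic columns requires 5·y_paper + 4·y_cutting = 48, 2·y_paper + 5·y_cutting = 43.
Solving: y_paper = 4, y_cutting = 7.
Reduced cost of booklets: c₃ − yᵀa₃ = 23 − (4·4 + 7·2) = 23 − 30 = -7.

-7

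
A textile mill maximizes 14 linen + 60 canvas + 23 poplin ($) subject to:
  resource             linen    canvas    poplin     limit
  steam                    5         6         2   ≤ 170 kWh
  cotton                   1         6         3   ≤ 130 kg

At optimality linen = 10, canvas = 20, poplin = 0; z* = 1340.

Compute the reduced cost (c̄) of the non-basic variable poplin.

-6

Both steam and cotton are binding at x*.
From A_Bᵀ y = c: 5·y_steam + 1·y_cotton = 14; 6·y_steam + 6·y_cotton = 60.
This yields shadow prices y_steam = 1, y_cotton = 9.
Reduced cost of poplin: c₃ − yᵀa₃ = 23 − (1·2 + 9·3) = 23 − 29 = -6.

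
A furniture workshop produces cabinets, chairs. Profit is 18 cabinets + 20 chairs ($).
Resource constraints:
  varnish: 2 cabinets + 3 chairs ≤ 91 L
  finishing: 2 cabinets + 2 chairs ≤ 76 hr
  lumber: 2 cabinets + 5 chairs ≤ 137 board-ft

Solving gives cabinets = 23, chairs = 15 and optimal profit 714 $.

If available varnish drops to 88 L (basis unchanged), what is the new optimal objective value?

At the optimum: varnish uses 91 of 91 (binding); finishing uses 76 of 76 (binding); lumber uses 121 of 137 (slack = 16).
Slack constraints have shadow price 0 (complementary slackness).
Dual feasibility on the basic columns requires 2·y_varnish + 2·y_finishing = 18, 3·y_varnish + 2·y_finishing = 20.
Solving: y_varnish = 2, y_finishing = 7.
Δz = y_varnish·Δb = 2 × (-3) = -6, so new z* = 714 − 6 = 708.

708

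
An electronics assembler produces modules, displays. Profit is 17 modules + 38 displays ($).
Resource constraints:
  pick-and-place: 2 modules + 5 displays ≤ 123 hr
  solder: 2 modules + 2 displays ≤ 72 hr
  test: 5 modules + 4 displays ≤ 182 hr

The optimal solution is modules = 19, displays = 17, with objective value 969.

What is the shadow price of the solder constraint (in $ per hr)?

At the optimum: pick-and-place uses 123 of 123 (binding); solder uses 72 of 72 (binding); test uses 163 of 182 (slack = 19).
By complementary slackness, y = 0 for the non-binding constraint.
From A_Bᵀ y = c: 2·y_pick-and-place + 2·y_solder = 17; 5·y_pick-and-place + 2·y_solder = 38.
This yields shadow prices y_pick-and-place = 7, y_solder = 1.5.
Shadow price of solder = 1.5.

1.5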